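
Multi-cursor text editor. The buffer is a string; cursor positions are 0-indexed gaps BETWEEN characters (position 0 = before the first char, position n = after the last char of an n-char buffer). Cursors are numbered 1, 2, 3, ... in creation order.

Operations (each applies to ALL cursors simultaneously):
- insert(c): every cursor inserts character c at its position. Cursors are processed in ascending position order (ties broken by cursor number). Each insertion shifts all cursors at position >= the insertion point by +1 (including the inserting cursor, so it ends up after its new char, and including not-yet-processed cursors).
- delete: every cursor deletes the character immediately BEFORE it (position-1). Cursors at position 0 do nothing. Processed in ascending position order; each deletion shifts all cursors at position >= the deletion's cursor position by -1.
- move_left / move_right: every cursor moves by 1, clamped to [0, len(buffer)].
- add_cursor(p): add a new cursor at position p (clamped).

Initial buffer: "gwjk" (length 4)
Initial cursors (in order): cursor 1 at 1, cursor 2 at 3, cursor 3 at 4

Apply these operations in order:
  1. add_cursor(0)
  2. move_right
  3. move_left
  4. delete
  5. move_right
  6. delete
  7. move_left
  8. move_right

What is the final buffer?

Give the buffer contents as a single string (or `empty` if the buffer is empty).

After op 1 (add_cursor(0)): buffer="gwjk" (len 4), cursors c4@0 c1@1 c2@3 c3@4, authorship ....
After op 2 (move_right): buffer="gwjk" (len 4), cursors c4@1 c1@2 c2@4 c3@4, authorship ....
After op 3 (move_left): buffer="gwjk" (len 4), cursors c4@0 c1@1 c2@3 c3@3, authorship ....
After op 4 (delete): buffer="k" (len 1), cursors c1@0 c2@0 c3@0 c4@0, authorship .
After op 5 (move_right): buffer="k" (len 1), cursors c1@1 c2@1 c3@1 c4@1, authorship .
After op 6 (delete): buffer="" (len 0), cursors c1@0 c2@0 c3@0 c4@0, authorship 
After op 7 (move_left): buffer="" (len 0), cursors c1@0 c2@0 c3@0 c4@0, authorship 
After op 8 (move_right): buffer="" (len 0), cursors c1@0 c2@0 c3@0 c4@0, authorship 

Answer: empty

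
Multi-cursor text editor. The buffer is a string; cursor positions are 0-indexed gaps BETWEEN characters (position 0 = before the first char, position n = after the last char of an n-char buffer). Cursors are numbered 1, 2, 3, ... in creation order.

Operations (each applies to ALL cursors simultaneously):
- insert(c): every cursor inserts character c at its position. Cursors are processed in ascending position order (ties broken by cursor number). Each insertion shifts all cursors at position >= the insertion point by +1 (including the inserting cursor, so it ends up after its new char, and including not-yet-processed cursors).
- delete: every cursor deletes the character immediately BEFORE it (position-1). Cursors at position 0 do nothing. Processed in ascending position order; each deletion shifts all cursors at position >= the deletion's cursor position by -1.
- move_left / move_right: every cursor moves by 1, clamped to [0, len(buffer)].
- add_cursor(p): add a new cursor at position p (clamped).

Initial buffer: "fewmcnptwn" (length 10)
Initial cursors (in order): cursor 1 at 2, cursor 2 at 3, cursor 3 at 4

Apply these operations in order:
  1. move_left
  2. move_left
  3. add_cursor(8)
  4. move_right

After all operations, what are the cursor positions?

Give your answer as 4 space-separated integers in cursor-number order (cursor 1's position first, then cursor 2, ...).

After op 1 (move_left): buffer="fewmcnptwn" (len 10), cursors c1@1 c2@2 c3@3, authorship ..........
After op 2 (move_left): buffer="fewmcnptwn" (len 10), cursors c1@0 c2@1 c3@2, authorship ..........
After op 3 (add_cursor(8)): buffer="fewmcnptwn" (len 10), cursors c1@0 c2@1 c3@2 c4@8, authorship ..........
After op 4 (move_right): buffer="fewmcnptwn" (len 10), cursors c1@1 c2@2 c3@3 c4@9, authorship ..........

Answer: 1 2 3 9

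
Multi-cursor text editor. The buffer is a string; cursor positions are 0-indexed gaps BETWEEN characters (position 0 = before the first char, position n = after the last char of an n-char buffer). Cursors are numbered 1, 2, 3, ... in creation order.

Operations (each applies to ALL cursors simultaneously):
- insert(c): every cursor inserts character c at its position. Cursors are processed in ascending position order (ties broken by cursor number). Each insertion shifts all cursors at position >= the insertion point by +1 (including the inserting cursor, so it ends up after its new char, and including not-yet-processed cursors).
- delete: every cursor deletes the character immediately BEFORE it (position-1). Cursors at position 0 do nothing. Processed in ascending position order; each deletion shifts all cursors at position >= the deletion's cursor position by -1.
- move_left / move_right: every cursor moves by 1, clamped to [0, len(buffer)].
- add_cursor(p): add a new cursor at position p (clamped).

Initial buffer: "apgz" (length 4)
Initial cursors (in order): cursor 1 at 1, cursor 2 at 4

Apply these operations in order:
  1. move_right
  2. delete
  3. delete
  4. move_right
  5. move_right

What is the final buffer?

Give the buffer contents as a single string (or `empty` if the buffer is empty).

Answer: empty

Derivation:
After op 1 (move_right): buffer="apgz" (len 4), cursors c1@2 c2@4, authorship ....
After op 2 (delete): buffer="ag" (len 2), cursors c1@1 c2@2, authorship ..
After op 3 (delete): buffer="" (len 0), cursors c1@0 c2@0, authorship 
After op 4 (move_right): buffer="" (len 0), cursors c1@0 c2@0, authorship 
After op 5 (move_right): buffer="" (len 0), cursors c1@0 c2@0, authorship 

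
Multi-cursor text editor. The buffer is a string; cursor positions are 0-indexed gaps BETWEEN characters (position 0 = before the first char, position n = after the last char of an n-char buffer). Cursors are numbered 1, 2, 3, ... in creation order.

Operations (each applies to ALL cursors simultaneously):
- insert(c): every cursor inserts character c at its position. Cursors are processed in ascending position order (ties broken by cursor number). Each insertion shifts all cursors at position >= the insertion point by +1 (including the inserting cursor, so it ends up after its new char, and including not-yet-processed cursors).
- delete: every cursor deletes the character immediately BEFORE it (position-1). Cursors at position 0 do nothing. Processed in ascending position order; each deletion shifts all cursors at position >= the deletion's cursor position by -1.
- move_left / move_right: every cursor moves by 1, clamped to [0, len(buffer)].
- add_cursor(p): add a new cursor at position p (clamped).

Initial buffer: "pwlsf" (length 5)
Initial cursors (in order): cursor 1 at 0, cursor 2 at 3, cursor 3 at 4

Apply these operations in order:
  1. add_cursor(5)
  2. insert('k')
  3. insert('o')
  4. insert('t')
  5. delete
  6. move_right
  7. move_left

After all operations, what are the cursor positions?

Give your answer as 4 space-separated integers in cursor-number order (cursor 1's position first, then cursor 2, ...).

After op 1 (add_cursor(5)): buffer="pwlsf" (len 5), cursors c1@0 c2@3 c3@4 c4@5, authorship .....
After op 2 (insert('k')): buffer="kpwlkskfk" (len 9), cursors c1@1 c2@5 c3@7 c4@9, authorship 1...2.3.4
After op 3 (insert('o')): buffer="kopwlkoskofko" (len 13), cursors c1@2 c2@7 c3@10 c4@13, authorship 11...22.33.44
After op 4 (insert('t')): buffer="kotpwlkotskotfkot" (len 17), cursors c1@3 c2@9 c3@13 c4@17, authorship 111...222.333.444
After op 5 (delete): buffer="kopwlkoskofko" (len 13), cursors c1@2 c2@7 c3@10 c4@13, authorship 11...22.33.44
After op 6 (move_right): buffer="kopwlkoskofko" (len 13), cursors c1@3 c2@8 c3@11 c4@13, authorship 11...22.33.44
After op 7 (move_left): buffer="kopwlkoskofko" (len 13), cursors c1@2 c2@7 c3@10 c4@12, authorship 11...22.33.44

Answer: 2 7 10 12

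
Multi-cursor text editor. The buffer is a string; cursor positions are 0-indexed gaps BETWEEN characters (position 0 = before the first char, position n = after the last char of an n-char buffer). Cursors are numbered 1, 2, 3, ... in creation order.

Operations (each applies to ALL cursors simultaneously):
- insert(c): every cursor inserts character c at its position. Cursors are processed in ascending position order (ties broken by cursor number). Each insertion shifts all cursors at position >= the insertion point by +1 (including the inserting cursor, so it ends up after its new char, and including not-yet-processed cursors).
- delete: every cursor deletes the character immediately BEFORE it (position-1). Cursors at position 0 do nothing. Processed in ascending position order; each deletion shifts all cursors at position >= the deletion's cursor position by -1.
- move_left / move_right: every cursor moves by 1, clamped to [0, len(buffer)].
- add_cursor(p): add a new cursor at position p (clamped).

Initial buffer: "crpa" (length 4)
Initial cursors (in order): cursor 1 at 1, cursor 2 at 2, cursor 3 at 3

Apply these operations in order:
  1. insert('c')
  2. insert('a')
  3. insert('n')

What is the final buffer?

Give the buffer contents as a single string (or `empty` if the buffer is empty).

Answer: ccanrcanpcana

Derivation:
After op 1 (insert('c')): buffer="ccrcpca" (len 7), cursors c1@2 c2@4 c3@6, authorship .1.2.3.
After op 2 (insert('a')): buffer="ccarcapcaa" (len 10), cursors c1@3 c2@6 c3@9, authorship .11.22.33.
After op 3 (insert('n')): buffer="ccanrcanpcana" (len 13), cursors c1@4 c2@8 c3@12, authorship .111.222.333.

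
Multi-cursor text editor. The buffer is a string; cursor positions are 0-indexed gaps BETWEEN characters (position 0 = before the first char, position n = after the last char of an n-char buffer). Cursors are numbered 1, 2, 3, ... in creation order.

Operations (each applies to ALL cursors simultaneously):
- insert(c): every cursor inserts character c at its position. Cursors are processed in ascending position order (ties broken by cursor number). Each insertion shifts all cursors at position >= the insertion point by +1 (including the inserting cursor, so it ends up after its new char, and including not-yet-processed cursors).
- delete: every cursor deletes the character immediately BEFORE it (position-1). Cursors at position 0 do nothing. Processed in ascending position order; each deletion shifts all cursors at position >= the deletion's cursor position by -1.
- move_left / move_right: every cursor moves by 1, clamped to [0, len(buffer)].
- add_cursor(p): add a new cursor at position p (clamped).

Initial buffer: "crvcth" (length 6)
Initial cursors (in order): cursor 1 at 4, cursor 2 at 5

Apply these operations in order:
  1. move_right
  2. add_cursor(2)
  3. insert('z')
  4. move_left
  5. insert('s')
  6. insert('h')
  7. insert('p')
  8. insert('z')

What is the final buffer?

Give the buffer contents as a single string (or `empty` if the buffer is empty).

After op 1 (move_right): buffer="crvcth" (len 6), cursors c1@5 c2@6, authorship ......
After op 2 (add_cursor(2)): buffer="crvcth" (len 6), cursors c3@2 c1@5 c2@6, authorship ......
After op 3 (insert('z')): buffer="crzvctzhz" (len 9), cursors c3@3 c1@7 c2@9, authorship ..3...1.2
After op 4 (move_left): buffer="crzvctzhz" (len 9), cursors c3@2 c1@6 c2@8, authorship ..3...1.2
After op 5 (insert('s')): buffer="crszvctszhsz" (len 12), cursors c3@3 c1@8 c2@11, authorship ..33...11.22
After op 6 (insert('h')): buffer="crshzvctshzhshz" (len 15), cursors c3@4 c1@10 c2@14, authorship ..333...111.222
After op 7 (insert('p')): buffer="crshpzvctshpzhshpz" (len 18), cursors c3@5 c1@12 c2@17, authorship ..3333...1111.2222
After op 8 (insert('z')): buffer="crshpzzvctshpzzhshpzz" (len 21), cursors c3@6 c1@14 c2@20, authorship ..33333...11111.22222

Answer: crshpzzvctshpzzhshpzz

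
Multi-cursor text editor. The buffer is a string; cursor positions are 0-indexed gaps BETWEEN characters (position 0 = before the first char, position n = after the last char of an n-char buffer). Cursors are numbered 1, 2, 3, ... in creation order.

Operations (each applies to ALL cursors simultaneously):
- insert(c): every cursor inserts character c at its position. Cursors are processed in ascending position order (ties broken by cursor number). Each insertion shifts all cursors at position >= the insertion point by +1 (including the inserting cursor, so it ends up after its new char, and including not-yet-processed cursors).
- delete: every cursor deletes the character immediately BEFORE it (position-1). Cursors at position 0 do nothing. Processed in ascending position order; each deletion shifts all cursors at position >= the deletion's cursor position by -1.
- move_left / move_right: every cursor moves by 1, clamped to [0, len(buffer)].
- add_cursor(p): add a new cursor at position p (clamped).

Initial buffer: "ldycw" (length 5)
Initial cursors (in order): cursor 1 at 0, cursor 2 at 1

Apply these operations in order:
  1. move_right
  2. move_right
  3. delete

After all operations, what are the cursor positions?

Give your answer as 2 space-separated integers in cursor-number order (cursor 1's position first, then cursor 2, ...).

Answer: 1 1

Derivation:
After op 1 (move_right): buffer="ldycw" (len 5), cursors c1@1 c2@2, authorship .....
After op 2 (move_right): buffer="ldycw" (len 5), cursors c1@2 c2@3, authorship .....
After op 3 (delete): buffer="lcw" (len 3), cursors c1@1 c2@1, authorship ...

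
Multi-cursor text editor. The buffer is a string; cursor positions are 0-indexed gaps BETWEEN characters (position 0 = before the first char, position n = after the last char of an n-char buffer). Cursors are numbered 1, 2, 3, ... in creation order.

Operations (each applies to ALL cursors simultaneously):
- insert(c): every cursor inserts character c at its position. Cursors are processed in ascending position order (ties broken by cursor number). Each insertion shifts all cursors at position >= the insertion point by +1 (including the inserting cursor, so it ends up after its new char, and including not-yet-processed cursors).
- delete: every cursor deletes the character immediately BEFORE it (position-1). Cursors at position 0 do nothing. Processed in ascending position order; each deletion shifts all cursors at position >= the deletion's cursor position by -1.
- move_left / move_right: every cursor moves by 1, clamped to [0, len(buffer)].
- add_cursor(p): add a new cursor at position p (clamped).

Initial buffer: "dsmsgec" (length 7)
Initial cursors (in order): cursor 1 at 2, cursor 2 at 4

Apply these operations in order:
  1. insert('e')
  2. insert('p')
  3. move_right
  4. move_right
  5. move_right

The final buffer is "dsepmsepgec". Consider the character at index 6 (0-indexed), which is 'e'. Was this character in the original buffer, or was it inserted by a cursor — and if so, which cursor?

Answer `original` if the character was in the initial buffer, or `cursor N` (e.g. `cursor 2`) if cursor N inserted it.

After op 1 (insert('e')): buffer="dsemsegec" (len 9), cursors c1@3 c2@6, authorship ..1..2...
After op 2 (insert('p')): buffer="dsepmsepgec" (len 11), cursors c1@4 c2@8, authorship ..11..22...
After op 3 (move_right): buffer="dsepmsepgec" (len 11), cursors c1@5 c2@9, authorship ..11..22...
After op 4 (move_right): buffer="dsepmsepgec" (len 11), cursors c1@6 c2@10, authorship ..11..22...
After op 5 (move_right): buffer="dsepmsepgec" (len 11), cursors c1@7 c2@11, authorship ..11..22...
Authorship (.=original, N=cursor N): . . 1 1 . . 2 2 . . .
Index 6: author = 2

Answer: cursor 2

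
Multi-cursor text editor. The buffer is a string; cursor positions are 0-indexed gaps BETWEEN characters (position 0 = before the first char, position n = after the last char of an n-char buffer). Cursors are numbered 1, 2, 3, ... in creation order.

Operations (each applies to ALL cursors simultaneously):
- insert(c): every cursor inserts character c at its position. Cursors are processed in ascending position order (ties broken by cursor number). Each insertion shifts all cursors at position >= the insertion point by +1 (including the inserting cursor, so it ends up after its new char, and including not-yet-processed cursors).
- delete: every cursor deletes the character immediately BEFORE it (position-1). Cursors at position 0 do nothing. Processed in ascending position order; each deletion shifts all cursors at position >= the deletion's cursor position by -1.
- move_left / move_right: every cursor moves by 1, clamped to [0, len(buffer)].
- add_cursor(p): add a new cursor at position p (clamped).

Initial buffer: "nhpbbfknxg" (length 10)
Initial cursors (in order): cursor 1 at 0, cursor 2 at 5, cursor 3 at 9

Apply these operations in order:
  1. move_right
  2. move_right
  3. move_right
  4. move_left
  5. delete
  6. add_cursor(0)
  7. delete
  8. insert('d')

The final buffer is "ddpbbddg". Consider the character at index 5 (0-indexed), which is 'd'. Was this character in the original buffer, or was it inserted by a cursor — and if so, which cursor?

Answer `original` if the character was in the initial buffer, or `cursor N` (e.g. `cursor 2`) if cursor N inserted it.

Answer: cursor 2

Derivation:
After op 1 (move_right): buffer="nhpbbfknxg" (len 10), cursors c1@1 c2@6 c3@10, authorship ..........
After op 2 (move_right): buffer="nhpbbfknxg" (len 10), cursors c1@2 c2@7 c3@10, authorship ..........
After op 3 (move_right): buffer="nhpbbfknxg" (len 10), cursors c1@3 c2@8 c3@10, authorship ..........
After op 4 (move_left): buffer="nhpbbfknxg" (len 10), cursors c1@2 c2@7 c3@9, authorship ..........
After op 5 (delete): buffer="npbbfng" (len 7), cursors c1@1 c2@5 c3@6, authorship .......
After op 6 (add_cursor(0)): buffer="npbbfng" (len 7), cursors c4@0 c1@1 c2@5 c3@6, authorship .......
After op 7 (delete): buffer="pbbg" (len 4), cursors c1@0 c4@0 c2@3 c3@3, authorship ....
After op 8 (insert('d')): buffer="ddpbbddg" (len 8), cursors c1@2 c4@2 c2@7 c3@7, authorship 14...23.
Authorship (.=original, N=cursor N): 1 4 . . . 2 3 .
Index 5: author = 2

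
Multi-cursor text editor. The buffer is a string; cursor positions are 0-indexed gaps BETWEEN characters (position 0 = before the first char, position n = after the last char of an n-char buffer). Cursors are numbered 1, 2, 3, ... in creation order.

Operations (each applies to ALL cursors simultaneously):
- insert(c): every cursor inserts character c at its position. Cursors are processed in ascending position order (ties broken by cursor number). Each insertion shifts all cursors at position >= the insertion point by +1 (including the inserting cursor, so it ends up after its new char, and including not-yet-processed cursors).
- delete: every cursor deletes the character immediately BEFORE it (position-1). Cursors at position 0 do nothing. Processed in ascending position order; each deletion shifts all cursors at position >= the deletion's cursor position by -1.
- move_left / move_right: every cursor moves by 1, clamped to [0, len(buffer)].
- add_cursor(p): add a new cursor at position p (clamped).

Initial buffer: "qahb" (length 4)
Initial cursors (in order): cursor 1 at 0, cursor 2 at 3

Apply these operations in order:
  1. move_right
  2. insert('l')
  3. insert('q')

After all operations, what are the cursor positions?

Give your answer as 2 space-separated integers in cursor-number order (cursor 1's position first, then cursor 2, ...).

After op 1 (move_right): buffer="qahb" (len 4), cursors c1@1 c2@4, authorship ....
After op 2 (insert('l')): buffer="qlahbl" (len 6), cursors c1@2 c2@6, authorship .1...2
After op 3 (insert('q')): buffer="qlqahblq" (len 8), cursors c1@3 c2@8, authorship .11...22

Answer: 3 8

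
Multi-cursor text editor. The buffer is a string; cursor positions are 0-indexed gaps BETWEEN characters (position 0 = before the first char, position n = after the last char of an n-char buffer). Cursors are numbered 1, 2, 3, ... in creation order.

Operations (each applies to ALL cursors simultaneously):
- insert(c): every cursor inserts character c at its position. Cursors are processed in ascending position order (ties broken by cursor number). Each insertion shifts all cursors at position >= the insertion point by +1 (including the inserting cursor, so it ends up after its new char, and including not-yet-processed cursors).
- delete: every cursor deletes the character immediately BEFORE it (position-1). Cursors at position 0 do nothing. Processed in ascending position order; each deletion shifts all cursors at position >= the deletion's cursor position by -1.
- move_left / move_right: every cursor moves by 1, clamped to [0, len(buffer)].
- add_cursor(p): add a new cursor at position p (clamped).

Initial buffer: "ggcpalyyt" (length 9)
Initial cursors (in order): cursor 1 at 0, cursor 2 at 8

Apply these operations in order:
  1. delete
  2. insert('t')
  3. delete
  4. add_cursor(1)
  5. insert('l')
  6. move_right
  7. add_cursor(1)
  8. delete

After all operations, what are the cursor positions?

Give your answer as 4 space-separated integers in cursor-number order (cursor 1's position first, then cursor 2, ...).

After op 1 (delete): buffer="ggcpalyt" (len 8), cursors c1@0 c2@7, authorship ........
After op 2 (insert('t')): buffer="tggcpalytt" (len 10), cursors c1@1 c2@9, authorship 1.......2.
After op 3 (delete): buffer="ggcpalyt" (len 8), cursors c1@0 c2@7, authorship ........
After op 4 (add_cursor(1)): buffer="ggcpalyt" (len 8), cursors c1@0 c3@1 c2@7, authorship ........
After op 5 (insert('l')): buffer="lglgcpalylt" (len 11), cursors c1@1 c3@3 c2@10, authorship 1.3......2.
After op 6 (move_right): buffer="lglgcpalylt" (len 11), cursors c1@2 c3@4 c2@11, authorship 1.3......2.
After op 7 (add_cursor(1)): buffer="lglgcpalylt" (len 11), cursors c4@1 c1@2 c3@4 c2@11, authorship 1.3......2.
After op 8 (delete): buffer="lcpalyl" (len 7), cursors c1@0 c4@0 c3@1 c2@7, authorship 3.....2

Answer: 0 7 1 0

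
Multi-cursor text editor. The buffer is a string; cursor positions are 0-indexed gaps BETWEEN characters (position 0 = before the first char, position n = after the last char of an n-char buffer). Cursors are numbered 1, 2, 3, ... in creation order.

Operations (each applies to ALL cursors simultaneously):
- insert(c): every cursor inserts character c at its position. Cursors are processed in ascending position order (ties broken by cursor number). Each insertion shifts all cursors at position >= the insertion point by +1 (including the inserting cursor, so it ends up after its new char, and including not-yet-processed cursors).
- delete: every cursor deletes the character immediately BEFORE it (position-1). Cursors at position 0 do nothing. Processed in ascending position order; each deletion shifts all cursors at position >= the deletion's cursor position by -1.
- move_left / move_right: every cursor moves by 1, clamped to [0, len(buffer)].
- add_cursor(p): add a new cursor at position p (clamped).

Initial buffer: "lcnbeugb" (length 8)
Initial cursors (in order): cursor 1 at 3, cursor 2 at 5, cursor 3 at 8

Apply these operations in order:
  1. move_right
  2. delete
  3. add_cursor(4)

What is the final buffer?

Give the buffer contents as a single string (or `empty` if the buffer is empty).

Answer: lcneg

Derivation:
After op 1 (move_right): buffer="lcnbeugb" (len 8), cursors c1@4 c2@6 c3@8, authorship ........
After op 2 (delete): buffer="lcneg" (len 5), cursors c1@3 c2@4 c3@5, authorship .....
After op 3 (add_cursor(4)): buffer="lcneg" (len 5), cursors c1@3 c2@4 c4@4 c3@5, authorship .....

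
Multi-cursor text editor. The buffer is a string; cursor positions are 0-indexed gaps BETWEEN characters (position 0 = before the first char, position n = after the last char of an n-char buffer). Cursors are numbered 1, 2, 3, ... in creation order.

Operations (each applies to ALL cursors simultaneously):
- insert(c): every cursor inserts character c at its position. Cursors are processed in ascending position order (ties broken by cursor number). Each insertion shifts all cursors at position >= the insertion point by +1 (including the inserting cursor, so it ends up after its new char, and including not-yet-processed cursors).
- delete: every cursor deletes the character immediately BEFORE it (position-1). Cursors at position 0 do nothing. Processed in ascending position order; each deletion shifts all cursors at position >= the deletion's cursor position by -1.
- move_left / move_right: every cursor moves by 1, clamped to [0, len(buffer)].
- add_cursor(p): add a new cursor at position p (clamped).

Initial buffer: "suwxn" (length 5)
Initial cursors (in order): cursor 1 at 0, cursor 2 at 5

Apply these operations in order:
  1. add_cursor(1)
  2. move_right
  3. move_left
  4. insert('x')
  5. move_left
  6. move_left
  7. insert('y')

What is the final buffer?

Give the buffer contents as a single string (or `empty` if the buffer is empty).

After op 1 (add_cursor(1)): buffer="suwxn" (len 5), cursors c1@0 c3@1 c2@5, authorship .....
After op 2 (move_right): buffer="suwxn" (len 5), cursors c1@1 c3@2 c2@5, authorship .....
After op 3 (move_left): buffer="suwxn" (len 5), cursors c1@0 c3@1 c2@4, authorship .....
After op 4 (insert('x')): buffer="xsxuwxxn" (len 8), cursors c1@1 c3@3 c2@7, authorship 1.3...2.
After op 5 (move_left): buffer="xsxuwxxn" (len 8), cursors c1@0 c3@2 c2@6, authorship 1.3...2.
After op 6 (move_left): buffer="xsxuwxxn" (len 8), cursors c1@0 c3@1 c2@5, authorship 1.3...2.
After op 7 (insert('y')): buffer="yxysxuwyxxn" (len 11), cursors c1@1 c3@3 c2@8, authorship 113.3..2.2.

Answer: yxysxuwyxxn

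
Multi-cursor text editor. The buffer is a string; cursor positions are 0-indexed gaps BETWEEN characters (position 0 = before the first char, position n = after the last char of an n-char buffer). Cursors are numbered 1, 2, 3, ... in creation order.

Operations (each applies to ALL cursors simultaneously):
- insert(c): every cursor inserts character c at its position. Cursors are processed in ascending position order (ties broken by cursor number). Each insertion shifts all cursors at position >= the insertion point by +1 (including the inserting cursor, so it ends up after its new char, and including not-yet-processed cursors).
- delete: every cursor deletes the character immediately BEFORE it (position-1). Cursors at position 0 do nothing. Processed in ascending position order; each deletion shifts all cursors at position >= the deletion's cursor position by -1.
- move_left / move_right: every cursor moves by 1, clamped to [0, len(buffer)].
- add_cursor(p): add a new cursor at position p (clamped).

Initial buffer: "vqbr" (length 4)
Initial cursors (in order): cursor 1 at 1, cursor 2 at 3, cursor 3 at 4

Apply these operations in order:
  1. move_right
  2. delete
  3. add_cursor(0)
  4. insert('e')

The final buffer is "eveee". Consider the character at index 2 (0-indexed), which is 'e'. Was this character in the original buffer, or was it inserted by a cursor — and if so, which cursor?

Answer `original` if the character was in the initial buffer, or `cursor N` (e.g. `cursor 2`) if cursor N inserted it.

Answer: cursor 1

Derivation:
After op 1 (move_right): buffer="vqbr" (len 4), cursors c1@2 c2@4 c3@4, authorship ....
After op 2 (delete): buffer="v" (len 1), cursors c1@1 c2@1 c3@1, authorship .
After op 3 (add_cursor(0)): buffer="v" (len 1), cursors c4@0 c1@1 c2@1 c3@1, authorship .
After op 4 (insert('e')): buffer="eveee" (len 5), cursors c4@1 c1@5 c2@5 c3@5, authorship 4.123
Authorship (.=original, N=cursor N): 4 . 1 2 3
Index 2: author = 1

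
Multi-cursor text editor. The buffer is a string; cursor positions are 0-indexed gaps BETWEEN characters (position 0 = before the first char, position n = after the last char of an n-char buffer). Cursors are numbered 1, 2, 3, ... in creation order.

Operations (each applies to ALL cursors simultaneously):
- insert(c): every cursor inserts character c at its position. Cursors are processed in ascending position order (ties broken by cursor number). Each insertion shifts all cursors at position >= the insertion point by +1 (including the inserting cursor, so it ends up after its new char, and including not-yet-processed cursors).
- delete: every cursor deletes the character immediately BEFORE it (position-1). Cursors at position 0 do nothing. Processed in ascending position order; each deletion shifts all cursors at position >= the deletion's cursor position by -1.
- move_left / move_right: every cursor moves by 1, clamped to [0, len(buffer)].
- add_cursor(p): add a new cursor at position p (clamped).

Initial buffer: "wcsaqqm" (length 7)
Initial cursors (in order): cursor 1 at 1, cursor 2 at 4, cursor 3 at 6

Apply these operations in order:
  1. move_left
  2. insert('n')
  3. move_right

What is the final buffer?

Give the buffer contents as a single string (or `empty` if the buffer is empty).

After op 1 (move_left): buffer="wcsaqqm" (len 7), cursors c1@0 c2@3 c3@5, authorship .......
After op 2 (insert('n')): buffer="nwcsnaqnqm" (len 10), cursors c1@1 c2@5 c3@8, authorship 1...2..3..
After op 3 (move_right): buffer="nwcsnaqnqm" (len 10), cursors c1@2 c2@6 c3@9, authorship 1...2..3..

Answer: nwcsnaqnqm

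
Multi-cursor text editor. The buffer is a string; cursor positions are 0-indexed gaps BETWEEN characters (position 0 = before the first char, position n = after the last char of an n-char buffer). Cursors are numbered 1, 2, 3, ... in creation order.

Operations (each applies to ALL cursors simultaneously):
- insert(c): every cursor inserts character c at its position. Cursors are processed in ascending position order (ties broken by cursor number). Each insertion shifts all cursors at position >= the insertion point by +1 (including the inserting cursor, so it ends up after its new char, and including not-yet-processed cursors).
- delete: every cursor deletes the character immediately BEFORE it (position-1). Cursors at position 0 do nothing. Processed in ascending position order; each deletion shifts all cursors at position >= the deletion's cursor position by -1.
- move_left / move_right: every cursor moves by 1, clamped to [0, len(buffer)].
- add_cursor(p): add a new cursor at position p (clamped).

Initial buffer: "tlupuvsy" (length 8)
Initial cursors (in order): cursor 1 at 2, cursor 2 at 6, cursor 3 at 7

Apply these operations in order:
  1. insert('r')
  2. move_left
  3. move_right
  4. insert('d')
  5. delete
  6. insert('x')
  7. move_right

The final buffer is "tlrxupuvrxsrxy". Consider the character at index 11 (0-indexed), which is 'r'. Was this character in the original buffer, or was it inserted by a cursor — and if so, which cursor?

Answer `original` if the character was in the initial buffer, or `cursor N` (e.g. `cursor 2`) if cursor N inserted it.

Answer: cursor 3

Derivation:
After op 1 (insert('r')): buffer="tlrupuvrsry" (len 11), cursors c1@3 c2@8 c3@10, authorship ..1....2.3.
After op 2 (move_left): buffer="tlrupuvrsry" (len 11), cursors c1@2 c2@7 c3@9, authorship ..1....2.3.
After op 3 (move_right): buffer="tlrupuvrsry" (len 11), cursors c1@3 c2@8 c3@10, authorship ..1....2.3.
After op 4 (insert('d')): buffer="tlrdupuvrdsrdy" (len 14), cursors c1@4 c2@10 c3@13, authorship ..11....22.33.
After op 5 (delete): buffer="tlrupuvrsry" (len 11), cursors c1@3 c2@8 c3@10, authorship ..1....2.3.
After op 6 (insert('x')): buffer="tlrxupuvrxsrxy" (len 14), cursors c1@4 c2@10 c3@13, authorship ..11....22.33.
After op 7 (move_right): buffer="tlrxupuvrxsrxy" (len 14), cursors c1@5 c2@11 c3@14, authorship ..11....22.33.
Authorship (.=original, N=cursor N): . . 1 1 . . . . 2 2 . 3 3 .
Index 11: author = 3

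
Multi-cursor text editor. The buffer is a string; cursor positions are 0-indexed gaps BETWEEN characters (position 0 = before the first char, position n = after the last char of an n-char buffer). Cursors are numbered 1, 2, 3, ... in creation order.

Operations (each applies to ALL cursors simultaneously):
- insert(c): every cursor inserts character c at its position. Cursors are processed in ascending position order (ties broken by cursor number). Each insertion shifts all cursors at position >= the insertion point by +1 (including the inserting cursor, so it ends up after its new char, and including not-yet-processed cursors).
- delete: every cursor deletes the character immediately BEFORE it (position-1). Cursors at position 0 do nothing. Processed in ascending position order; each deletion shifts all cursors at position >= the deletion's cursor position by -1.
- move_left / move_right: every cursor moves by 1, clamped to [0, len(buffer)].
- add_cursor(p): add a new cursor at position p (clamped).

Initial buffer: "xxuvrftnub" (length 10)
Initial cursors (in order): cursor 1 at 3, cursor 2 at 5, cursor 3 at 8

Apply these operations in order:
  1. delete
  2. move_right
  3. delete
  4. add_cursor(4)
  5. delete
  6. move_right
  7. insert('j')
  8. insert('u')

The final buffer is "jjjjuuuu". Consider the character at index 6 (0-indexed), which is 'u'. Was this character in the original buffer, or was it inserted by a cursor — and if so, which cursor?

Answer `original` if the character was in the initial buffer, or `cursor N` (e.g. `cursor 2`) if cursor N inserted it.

After op 1 (delete): buffer="xxvftub" (len 7), cursors c1@2 c2@3 c3@5, authorship .......
After op 2 (move_right): buffer="xxvftub" (len 7), cursors c1@3 c2@4 c3@6, authorship .......
After op 3 (delete): buffer="xxtb" (len 4), cursors c1@2 c2@2 c3@3, authorship ....
After op 4 (add_cursor(4)): buffer="xxtb" (len 4), cursors c1@2 c2@2 c3@3 c4@4, authorship ....
After op 5 (delete): buffer="" (len 0), cursors c1@0 c2@0 c3@0 c4@0, authorship 
After op 6 (move_right): buffer="" (len 0), cursors c1@0 c2@0 c3@0 c4@0, authorship 
After op 7 (insert('j')): buffer="jjjj" (len 4), cursors c1@4 c2@4 c3@4 c4@4, authorship 1234
After op 8 (insert('u')): buffer="jjjjuuuu" (len 8), cursors c1@8 c2@8 c3@8 c4@8, authorship 12341234
Authorship (.=original, N=cursor N): 1 2 3 4 1 2 3 4
Index 6: author = 3

Answer: cursor 3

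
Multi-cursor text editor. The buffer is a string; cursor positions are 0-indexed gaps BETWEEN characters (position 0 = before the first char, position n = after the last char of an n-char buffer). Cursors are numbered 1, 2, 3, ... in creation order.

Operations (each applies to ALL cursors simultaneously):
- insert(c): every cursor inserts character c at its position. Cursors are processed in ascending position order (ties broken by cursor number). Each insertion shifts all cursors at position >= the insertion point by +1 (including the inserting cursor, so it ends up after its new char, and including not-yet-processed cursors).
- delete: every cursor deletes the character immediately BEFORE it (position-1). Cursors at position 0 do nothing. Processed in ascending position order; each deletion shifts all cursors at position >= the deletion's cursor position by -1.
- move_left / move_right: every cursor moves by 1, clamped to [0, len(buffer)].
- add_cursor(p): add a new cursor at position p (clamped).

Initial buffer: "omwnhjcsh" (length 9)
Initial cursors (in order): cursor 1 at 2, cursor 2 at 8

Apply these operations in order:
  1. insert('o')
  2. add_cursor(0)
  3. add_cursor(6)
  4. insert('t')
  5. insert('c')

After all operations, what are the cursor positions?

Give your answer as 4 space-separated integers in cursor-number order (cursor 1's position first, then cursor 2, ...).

After op 1 (insert('o')): buffer="omownhjcsoh" (len 11), cursors c1@3 c2@10, authorship ..1......2.
After op 2 (add_cursor(0)): buffer="omownhjcsoh" (len 11), cursors c3@0 c1@3 c2@10, authorship ..1......2.
After op 3 (add_cursor(6)): buffer="omownhjcsoh" (len 11), cursors c3@0 c1@3 c4@6 c2@10, authorship ..1......2.
After op 4 (insert('t')): buffer="tomotwnhtjcsoth" (len 15), cursors c3@1 c1@5 c4@9 c2@14, authorship 3..11...4...22.
After op 5 (insert('c')): buffer="tcomotcwnhtcjcsotch" (len 19), cursors c3@2 c1@7 c4@12 c2@18, authorship 33..111...44...222.

Answer: 7 18 2 12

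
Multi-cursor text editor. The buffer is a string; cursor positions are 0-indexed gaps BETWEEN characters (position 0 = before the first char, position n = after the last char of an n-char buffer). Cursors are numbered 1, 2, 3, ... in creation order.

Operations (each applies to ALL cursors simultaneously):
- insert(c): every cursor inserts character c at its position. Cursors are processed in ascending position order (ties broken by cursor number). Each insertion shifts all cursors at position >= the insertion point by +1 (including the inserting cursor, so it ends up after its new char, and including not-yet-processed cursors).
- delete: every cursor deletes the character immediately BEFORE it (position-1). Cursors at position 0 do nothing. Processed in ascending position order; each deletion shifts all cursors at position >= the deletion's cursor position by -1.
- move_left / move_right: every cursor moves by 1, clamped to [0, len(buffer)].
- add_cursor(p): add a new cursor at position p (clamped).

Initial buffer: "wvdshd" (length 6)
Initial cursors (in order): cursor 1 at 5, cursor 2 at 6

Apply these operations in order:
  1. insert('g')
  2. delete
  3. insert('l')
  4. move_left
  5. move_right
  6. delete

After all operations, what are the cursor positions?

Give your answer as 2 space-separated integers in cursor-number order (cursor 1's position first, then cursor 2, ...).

After op 1 (insert('g')): buffer="wvdshgdg" (len 8), cursors c1@6 c2@8, authorship .....1.2
After op 2 (delete): buffer="wvdshd" (len 6), cursors c1@5 c2@6, authorship ......
After op 3 (insert('l')): buffer="wvdshldl" (len 8), cursors c1@6 c2@8, authorship .....1.2
After op 4 (move_left): buffer="wvdshldl" (len 8), cursors c1@5 c2@7, authorship .....1.2
After op 5 (move_right): buffer="wvdshldl" (len 8), cursors c1@6 c2@8, authorship .....1.2
After op 6 (delete): buffer="wvdshd" (len 6), cursors c1@5 c2@6, authorship ......

Answer: 5 6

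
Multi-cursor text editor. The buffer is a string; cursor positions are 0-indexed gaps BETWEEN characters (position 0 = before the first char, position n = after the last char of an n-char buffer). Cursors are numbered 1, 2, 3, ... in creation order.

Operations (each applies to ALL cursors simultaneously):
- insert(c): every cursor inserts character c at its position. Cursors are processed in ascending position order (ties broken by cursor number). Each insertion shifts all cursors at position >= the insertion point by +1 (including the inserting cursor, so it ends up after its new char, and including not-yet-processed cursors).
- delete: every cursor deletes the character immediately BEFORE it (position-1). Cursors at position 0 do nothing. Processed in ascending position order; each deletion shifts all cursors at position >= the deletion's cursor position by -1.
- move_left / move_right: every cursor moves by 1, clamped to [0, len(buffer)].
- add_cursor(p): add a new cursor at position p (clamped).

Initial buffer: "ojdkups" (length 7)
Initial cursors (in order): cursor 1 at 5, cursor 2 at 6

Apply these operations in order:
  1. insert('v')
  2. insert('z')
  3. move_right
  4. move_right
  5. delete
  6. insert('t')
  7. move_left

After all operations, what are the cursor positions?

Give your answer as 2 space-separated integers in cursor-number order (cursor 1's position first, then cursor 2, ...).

After op 1 (insert('v')): buffer="ojdkuvpvs" (len 9), cursors c1@6 c2@8, authorship .....1.2.
After op 2 (insert('z')): buffer="ojdkuvzpvzs" (len 11), cursors c1@7 c2@10, authorship .....11.22.
After op 3 (move_right): buffer="ojdkuvzpvzs" (len 11), cursors c1@8 c2@11, authorship .....11.22.
After op 4 (move_right): buffer="ojdkuvzpvzs" (len 11), cursors c1@9 c2@11, authorship .....11.22.
After op 5 (delete): buffer="ojdkuvzpz" (len 9), cursors c1@8 c2@9, authorship .....11.2
After op 6 (insert('t')): buffer="ojdkuvzptzt" (len 11), cursors c1@9 c2@11, authorship .....11.122
After op 7 (move_left): buffer="ojdkuvzptzt" (len 11), cursors c1@8 c2@10, authorship .....11.122

Answer: 8 10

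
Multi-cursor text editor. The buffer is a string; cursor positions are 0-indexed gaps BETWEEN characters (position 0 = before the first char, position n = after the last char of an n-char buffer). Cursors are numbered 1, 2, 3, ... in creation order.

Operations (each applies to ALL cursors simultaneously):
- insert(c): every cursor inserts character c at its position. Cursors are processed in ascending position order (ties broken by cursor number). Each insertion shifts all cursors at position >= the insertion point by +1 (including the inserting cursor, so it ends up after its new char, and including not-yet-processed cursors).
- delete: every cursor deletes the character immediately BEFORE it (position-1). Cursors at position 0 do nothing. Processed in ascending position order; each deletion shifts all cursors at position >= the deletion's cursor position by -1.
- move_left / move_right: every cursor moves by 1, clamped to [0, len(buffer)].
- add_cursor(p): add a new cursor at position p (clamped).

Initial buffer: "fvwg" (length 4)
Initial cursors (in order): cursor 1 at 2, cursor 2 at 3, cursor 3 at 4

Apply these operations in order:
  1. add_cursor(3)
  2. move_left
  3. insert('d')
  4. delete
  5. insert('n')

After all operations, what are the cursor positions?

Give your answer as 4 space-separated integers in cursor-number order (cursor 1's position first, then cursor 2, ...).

After op 1 (add_cursor(3)): buffer="fvwg" (len 4), cursors c1@2 c2@3 c4@3 c3@4, authorship ....
After op 2 (move_left): buffer="fvwg" (len 4), cursors c1@1 c2@2 c4@2 c3@3, authorship ....
After op 3 (insert('d')): buffer="fdvddwdg" (len 8), cursors c1@2 c2@5 c4@5 c3@7, authorship .1.24.3.
After op 4 (delete): buffer="fvwg" (len 4), cursors c1@1 c2@2 c4@2 c3@3, authorship ....
After op 5 (insert('n')): buffer="fnvnnwng" (len 8), cursors c1@2 c2@5 c4@5 c3@7, authorship .1.24.3.

Answer: 2 5 7 5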